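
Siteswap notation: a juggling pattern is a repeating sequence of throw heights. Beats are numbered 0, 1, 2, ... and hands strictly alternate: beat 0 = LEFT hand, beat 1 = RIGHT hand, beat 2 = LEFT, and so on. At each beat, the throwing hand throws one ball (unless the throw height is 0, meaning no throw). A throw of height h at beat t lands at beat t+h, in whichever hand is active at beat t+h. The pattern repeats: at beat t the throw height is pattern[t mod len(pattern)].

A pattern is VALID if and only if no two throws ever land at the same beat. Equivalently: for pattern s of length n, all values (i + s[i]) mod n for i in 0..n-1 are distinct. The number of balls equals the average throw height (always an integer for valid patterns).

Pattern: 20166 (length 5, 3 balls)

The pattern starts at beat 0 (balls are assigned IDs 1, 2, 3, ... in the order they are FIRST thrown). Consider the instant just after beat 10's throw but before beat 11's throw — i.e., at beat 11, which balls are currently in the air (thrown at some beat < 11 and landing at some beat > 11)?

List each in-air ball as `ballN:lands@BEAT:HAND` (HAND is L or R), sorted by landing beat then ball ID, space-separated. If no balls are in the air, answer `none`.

Answer: ball2:lands@12:L ball3:lands@14:L ball1:lands@15:R

Derivation:
Beat 0 (L): throw ball1 h=2 -> lands@2:L; in-air after throw: [b1@2:L]
Beat 2 (L): throw ball1 h=1 -> lands@3:R; in-air after throw: [b1@3:R]
Beat 3 (R): throw ball1 h=6 -> lands@9:R; in-air after throw: [b1@9:R]
Beat 4 (L): throw ball2 h=6 -> lands@10:L; in-air after throw: [b1@9:R b2@10:L]
Beat 5 (R): throw ball3 h=2 -> lands@7:R; in-air after throw: [b3@7:R b1@9:R b2@10:L]
Beat 7 (R): throw ball3 h=1 -> lands@8:L; in-air after throw: [b3@8:L b1@9:R b2@10:L]
Beat 8 (L): throw ball3 h=6 -> lands@14:L; in-air after throw: [b1@9:R b2@10:L b3@14:L]
Beat 9 (R): throw ball1 h=6 -> lands@15:R; in-air after throw: [b2@10:L b3@14:L b1@15:R]
Beat 10 (L): throw ball2 h=2 -> lands@12:L; in-air after throw: [b2@12:L b3@14:L b1@15:R]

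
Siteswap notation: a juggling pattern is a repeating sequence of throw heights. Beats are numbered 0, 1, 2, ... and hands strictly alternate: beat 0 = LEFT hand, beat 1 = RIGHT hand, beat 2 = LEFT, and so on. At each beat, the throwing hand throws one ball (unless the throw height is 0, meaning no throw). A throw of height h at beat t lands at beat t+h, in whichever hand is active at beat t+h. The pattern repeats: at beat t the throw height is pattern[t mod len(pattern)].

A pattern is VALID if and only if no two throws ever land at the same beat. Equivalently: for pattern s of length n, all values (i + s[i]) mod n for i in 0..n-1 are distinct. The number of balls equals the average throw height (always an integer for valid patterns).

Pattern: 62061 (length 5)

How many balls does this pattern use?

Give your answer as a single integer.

Answer: 3

Derivation:
Pattern = [6, 2, 0, 6, 1], length n = 5
  position 0: throw height = 6, running sum = 6
  position 1: throw height = 2, running sum = 8
  position 2: throw height = 0, running sum = 8
  position 3: throw height = 6, running sum = 14
  position 4: throw height = 1, running sum = 15
Total sum = 15; balls = sum / n = 15 / 5 = 3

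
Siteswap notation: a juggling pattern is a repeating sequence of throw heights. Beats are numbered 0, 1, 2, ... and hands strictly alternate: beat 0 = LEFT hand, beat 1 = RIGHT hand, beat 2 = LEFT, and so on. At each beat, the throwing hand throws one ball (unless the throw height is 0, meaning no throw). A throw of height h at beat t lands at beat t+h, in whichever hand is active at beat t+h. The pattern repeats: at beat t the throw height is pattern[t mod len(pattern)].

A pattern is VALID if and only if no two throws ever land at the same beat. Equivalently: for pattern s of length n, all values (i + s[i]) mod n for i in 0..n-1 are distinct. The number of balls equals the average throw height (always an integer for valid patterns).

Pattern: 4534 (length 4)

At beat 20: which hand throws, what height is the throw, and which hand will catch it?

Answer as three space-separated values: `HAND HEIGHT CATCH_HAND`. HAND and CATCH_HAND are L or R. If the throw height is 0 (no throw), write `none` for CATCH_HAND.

Beat 20: 20 mod 2 = 0, so hand = L
Throw height = pattern[20 mod 4] = pattern[0] = 4
Lands at beat 20+4=24, 24 mod 2 = 0, so catch hand = L

Answer: L 4 L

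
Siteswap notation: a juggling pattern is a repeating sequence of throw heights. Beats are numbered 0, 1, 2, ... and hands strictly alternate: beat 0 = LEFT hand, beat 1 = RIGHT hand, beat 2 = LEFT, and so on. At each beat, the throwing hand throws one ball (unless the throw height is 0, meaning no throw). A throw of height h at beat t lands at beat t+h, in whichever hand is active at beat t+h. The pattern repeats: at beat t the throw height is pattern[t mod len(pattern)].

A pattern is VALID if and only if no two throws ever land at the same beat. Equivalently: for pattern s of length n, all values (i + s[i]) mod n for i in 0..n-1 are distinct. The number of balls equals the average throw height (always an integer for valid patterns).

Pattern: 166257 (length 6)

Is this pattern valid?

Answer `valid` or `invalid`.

Answer: invalid

Derivation:
i=0: (i + s[i]) mod n = (0 + 1) mod 6 = 1
i=1: (i + s[i]) mod n = (1 + 6) mod 6 = 1
i=2: (i + s[i]) mod n = (2 + 6) mod 6 = 2
i=3: (i + s[i]) mod n = (3 + 2) mod 6 = 5
i=4: (i + s[i]) mod n = (4 + 5) mod 6 = 3
i=5: (i + s[i]) mod n = (5 + 7) mod 6 = 0
Residues: [1, 1, 2, 5, 3, 0], distinct: False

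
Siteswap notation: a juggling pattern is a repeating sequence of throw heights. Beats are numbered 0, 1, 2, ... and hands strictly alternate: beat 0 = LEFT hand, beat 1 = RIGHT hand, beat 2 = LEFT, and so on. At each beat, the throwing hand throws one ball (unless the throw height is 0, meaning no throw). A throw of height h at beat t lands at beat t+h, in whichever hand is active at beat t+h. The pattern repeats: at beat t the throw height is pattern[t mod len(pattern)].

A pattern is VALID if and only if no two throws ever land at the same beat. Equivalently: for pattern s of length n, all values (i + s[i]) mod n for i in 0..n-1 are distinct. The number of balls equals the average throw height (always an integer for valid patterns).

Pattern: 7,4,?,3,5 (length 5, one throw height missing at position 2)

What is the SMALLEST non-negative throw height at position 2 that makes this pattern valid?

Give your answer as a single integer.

i=0: (0 + 7) mod 5 = 2
i=1: (1 + 4) mod 5 = 0
i=2: s[i]=? (unknown)
i=3: (3 + 3) mod 5 = 1
i=4: (4 + 5) mod 5 = 4
Known residues: [0, 1, 2, 4]; need a permutation of 0..4, so missing residue r = 3
Need (2 + s) mod 5 = 3; smallest s = (3 - 2) mod 5 = 1

Answer: 1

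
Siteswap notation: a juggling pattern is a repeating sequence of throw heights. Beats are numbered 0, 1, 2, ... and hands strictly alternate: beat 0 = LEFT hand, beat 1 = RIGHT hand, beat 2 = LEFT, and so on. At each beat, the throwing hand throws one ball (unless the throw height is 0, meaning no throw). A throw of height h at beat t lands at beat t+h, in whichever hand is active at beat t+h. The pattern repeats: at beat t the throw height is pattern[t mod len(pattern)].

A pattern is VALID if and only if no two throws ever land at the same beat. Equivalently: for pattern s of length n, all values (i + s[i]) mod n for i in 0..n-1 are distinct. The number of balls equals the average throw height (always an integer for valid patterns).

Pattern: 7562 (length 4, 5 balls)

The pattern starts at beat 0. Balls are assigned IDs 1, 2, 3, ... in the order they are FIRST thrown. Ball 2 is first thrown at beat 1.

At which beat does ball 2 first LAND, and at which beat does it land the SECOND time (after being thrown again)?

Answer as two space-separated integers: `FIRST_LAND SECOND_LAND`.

Beat 0 (L): throw ball1 h=7 -> lands@7:R; in-air after throw: [b1@7:R]
Beat 1 (R): throw ball2 h=5 -> lands@6:L; in-air after throw: [b2@6:L b1@7:R]
Beat 2 (L): throw ball3 h=6 -> lands@8:L; in-air after throw: [b2@6:L b1@7:R b3@8:L]
Beat 3 (R): throw ball4 h=2 -> lands@5:R; in-air after throw: [b4@5:R b2@6:L b1@7:R b3@8:L]
Beat 4 (L): throw ball5 h=7 -> lands@11:R; in-air after throw: [b4@5:R b2@6:L b1@7:R b3@8:L b5@11:R]
Beat 5 (R): throw ball4 h=5 -> lands@10:L; in-air after throw: [b2@6:L b1@7:R b3@8:L b4@10:L b5@11:R]
Beat 6 (L): throw ball2 h=6 -> lands@12:L; in-air after throw: [b1@7:R b3@8:L b4@10:L b5@11:R b2@12:L]
Beat 7 (R): throw ball1 h=2 -> lands@9:R; in-air after throw: [b3@8:L b1@9:R b4@10:L b5@11:R b2@12:L]
Beat 8 (L): throw ball3 h=7 -> lands@15:R; in-air after throw: [b1@9:R b4@10:L b5@11:R b2@12:L b3@15:R]
Beat 9 (R): throw ball1 h=5 -> lands@14:L; in-air after throw: [b4@10:L b5@11:R b2@12:L b1@14:L b3@15:R]
Beat 10 (L): throw ball4 h=6 -> lands@16:L; in-air after throw: [b5@11:R b2@12:L b1@14:L b3@15:R b4@16:L]
Beat 11 (R): throw ball5 h=2 -> lands@13:R; in-air after throw: [b2@12:L b5@13:R b1@14:L b3@15:R b4@16:L]
Beat 12 (L): throw ball2 h=7 -> lands@19:R; in-air after throw: [b5@13:R b1@14:L b3@15:R b4@16:L b2@19:R]
Ball 2: thrown@1 h=5 -> first land @6; rethrown@6 h=6 -> second land @12

Answer: 6 12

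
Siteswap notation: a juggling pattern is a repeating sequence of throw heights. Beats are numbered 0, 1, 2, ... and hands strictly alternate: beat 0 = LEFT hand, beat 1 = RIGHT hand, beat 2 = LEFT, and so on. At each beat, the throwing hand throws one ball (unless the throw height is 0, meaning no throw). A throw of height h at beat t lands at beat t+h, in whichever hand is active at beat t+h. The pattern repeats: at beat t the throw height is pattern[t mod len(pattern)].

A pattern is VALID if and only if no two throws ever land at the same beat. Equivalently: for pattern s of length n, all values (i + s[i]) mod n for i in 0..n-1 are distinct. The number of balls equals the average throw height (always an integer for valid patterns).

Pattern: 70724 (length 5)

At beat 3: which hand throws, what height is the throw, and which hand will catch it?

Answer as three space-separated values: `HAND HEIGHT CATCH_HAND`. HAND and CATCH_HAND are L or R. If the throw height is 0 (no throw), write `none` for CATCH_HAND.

Beat 3: 3 mod 2 = 1, so hand = R
Throw height = pattern[3 mod 5] = pattern[3] = 2
Lands at beat 3+2=5, 5 mod 2 = 1, so catch hand = R

Answer: R 2 R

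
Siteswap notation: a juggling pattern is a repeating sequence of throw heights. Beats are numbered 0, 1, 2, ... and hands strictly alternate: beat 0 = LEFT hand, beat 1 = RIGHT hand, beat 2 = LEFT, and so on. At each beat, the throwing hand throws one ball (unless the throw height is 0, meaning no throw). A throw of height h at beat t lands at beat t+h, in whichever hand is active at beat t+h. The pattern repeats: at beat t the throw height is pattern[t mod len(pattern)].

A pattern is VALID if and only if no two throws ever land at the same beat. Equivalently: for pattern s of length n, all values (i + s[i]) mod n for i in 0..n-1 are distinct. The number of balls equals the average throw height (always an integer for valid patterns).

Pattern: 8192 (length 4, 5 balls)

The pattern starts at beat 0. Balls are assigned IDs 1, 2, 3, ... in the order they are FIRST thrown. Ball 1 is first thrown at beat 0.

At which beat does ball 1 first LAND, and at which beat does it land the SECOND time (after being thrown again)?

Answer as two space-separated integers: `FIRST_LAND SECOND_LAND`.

Beat 0 (L): throw ball1 h=8 -> lands@8:L; in-air after throw: [b1@8:L]
Beat 1 (R): throw ball2 h=1 -> lands@2:L; in-air after throw: [b2@2:L b1@8:L]
Beat 2 (L): throw ball2 h=9 -> lands@11:R; in-air after throw: [b1@8:L b2@11:R]
Beat 3 (R): throw ball3 h=2 -> lands@5:R; in-air after throw: [b3@5:R b1@8:L b2@11:R]
Beat 4 (L): throw ball4 h=8 -> lands@12:L; in-air after throw: [b3@5:R b1@8:L b2@11:R b4@12:L]
Beat 5 (R): throw ball3 h=1 -> lands@6:L; in-air after throw: [b3@6:L b1@8:L b2@11:R b4@12:L]
Beat 6 (L): throw ball3 h=9 -> lands@15:R; in-air after throw: [b1@8:L b2@11:R b4@12:L b3@15:R]
Beat 7 (R): throw ball5 h=2 -> lands@9:R; in-air after throw: [b1@8:L b5@9:R b2@11:R b4@12:L b3@15:R]
Beat 8 (L): throw ball1 h=8 -> lands@16:L; in-air after throw: [b5@9:R b2@11:R b4@12:L b3@15:R b1@16:L]
Beat 9 (R): throw ball5 h=1 -> lands@10:L; in-air after throw: [b5@10:L b2@11:R b4@12:L b3@15:R b1@16:L]
Beat 10 (L): throw ball5 h=9 -> lands@19:R; in-air after throw: [b2@11:R b4@12:L b3@15:R b1@16:L b5@19:R]
Beat 11 (R): throw ball2 h=2 -> lands@13:R; in-air after throw: [b4@12:L b2@13:R b3@15:R b1@16:L b5@19:R]
Beat 12 (L): throw ball4 h=8 -> lands@20:L; in-air after throw: [b2@13:R b3@15:R b1@16:L b5@19:R b4@20:L]
Beat 13 (R): throw ball2 h=1 -> lands@14:L; in-air after throw: [b2@14:L b3@15:R b1@16:L b5@19:R b4@20:L]
Beat 14 (L): throw ball2 h=9 -> lands@23:R; in-air after throw: [b3@15:R b1@16:L b5@19:R b4@20:L b2@23:R]
Beat 15 (R): throw ball3 h=2 -> lands@17:R; in-air after throw: [b1@16:L b3@17:R b5@19:R b4@20:L b2@23:R]
Beat 16 (L): throw ball1 h=8 -> lands@24:L; in-air after throw: [b3@17:R b5@19:R b4@20:L b2@23:R b1@24:L]
Ball 1: thrown@0 h=8 -> first land @8; rethrown@8 h=8 -> second land @16

Answer: 8 16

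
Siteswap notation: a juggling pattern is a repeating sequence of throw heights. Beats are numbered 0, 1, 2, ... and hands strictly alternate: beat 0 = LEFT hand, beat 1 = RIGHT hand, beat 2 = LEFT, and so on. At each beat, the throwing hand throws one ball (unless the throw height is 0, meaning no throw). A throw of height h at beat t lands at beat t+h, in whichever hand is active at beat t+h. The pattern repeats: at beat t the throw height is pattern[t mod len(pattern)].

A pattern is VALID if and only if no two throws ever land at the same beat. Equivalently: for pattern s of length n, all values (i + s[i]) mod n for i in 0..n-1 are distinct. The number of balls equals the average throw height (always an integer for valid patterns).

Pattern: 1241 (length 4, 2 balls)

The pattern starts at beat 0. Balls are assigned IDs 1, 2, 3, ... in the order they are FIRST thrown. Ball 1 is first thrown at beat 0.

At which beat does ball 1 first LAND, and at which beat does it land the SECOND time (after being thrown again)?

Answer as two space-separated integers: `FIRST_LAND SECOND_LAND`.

Answer: 1 3

Derivation:
Beat 0 (L): throw ball1 h=1 -> lands@1:R; in-air after throw: [b1@1:R]
Beat 1 (R): throw ball1 h=2 -> lands@3:R; in-air after throw: [b1@3:R]
Beat 2 (L): throw ball2 h=4 -> lands@6:L; in-air after throw: [b1@3:R b2@6:L]
Beat 3 (R): throw ball1 h=1 -> lands@4:L; in-air after throw: [b1@4:L b2@6:L]
Ball 1: thrown@0 h=1 -> first land @1; rethrown@1 h=2 -> second land @3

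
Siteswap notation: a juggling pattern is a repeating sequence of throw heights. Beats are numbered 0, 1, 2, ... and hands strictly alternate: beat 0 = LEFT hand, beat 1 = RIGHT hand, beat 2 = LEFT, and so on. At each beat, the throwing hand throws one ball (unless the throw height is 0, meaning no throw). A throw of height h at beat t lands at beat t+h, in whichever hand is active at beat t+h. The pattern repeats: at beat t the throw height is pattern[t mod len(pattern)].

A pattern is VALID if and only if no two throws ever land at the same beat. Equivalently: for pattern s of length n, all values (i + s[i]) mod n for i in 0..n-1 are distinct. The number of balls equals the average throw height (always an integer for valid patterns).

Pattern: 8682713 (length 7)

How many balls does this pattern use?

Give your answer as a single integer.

Pattern = [8, 6, 8, 2, 7, 1, 3], length n = 7
  position 0: throw height = 8, running sum = 8
  position 1: throw height = 6, running sum = 14
  position 2: throw height = 8, running sum = 22
  position 3: throw height = 2, running sum = 24
  position 4: throw height = 7, running sum = 31
  position 5: throw height = 1, running sum = 32
  position 6: throw height = 3, running sum = 35
Total sum = 35; balls = sum / n = 35 / 7 = 5

Answer: 5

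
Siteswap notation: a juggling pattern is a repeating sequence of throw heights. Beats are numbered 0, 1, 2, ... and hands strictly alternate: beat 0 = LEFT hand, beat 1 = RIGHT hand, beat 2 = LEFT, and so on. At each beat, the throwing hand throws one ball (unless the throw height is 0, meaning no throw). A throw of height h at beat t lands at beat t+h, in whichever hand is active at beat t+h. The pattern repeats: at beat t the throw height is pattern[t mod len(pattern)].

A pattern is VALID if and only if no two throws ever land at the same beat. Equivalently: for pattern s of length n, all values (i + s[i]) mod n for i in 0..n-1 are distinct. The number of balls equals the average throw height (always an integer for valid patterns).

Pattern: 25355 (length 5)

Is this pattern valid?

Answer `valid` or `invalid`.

Answer: valid

Derivation:
i=0: (i + s[i]) mod n = (0 + 2) mod 5 = 2
i=1: (i + s[i]) mod n = (1 + 5) mod 5 = 1
i=2: (i + s[i]) mod n = (2 + 3) mod 5 = 0
i=3: (i + s[i]) mod n = (3 + 5) mod 5 = 3
i=4: (i + s[i]) mod n = (4 + 5) mod 5 = 4
Residues: [2, 1, 0, 3, 4], distinct: True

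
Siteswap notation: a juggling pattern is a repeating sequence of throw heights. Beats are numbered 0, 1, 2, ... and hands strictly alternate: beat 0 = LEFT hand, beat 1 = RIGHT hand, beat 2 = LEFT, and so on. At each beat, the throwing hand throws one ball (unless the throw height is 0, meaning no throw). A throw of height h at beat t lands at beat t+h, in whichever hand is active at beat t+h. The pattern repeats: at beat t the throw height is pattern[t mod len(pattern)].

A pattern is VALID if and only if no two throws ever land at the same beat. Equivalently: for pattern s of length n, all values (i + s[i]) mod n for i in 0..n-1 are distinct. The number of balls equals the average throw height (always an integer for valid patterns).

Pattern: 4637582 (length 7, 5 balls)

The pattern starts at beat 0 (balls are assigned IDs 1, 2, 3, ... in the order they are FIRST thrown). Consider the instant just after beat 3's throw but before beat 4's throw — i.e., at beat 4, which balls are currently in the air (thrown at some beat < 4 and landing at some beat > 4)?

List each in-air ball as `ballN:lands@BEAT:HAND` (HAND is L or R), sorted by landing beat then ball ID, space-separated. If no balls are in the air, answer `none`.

Answer: ball3:lands@5:R ball2:lands@7:R ball4:lands@10:L

Derivation:
Beat 0 (L): throw ball1 h=4 -> lands@4:L; in-air after throw: [b1@4:L]
Beat 1 (R): throw ball2 h=6 -> lands@7:R; in-air after throw: [b1@4:L b2@7:R]
Beat 2 (L): throw ball3 h=3 -> lands@5:R; in-air after throw: [b1@4:L b3@5:R b2@7:R]
Beat 3 (R): throw ball4 h=7 -> lands@10:L; in-air after throw: [b1@4:L b3@5:R b2@7:R b4@10:L]
Beat 4 (L): throw ball1 h=5 -> lands@9:R; in-air after throw: [b3@5:R b2@7:R b1@9:R b4@10:L]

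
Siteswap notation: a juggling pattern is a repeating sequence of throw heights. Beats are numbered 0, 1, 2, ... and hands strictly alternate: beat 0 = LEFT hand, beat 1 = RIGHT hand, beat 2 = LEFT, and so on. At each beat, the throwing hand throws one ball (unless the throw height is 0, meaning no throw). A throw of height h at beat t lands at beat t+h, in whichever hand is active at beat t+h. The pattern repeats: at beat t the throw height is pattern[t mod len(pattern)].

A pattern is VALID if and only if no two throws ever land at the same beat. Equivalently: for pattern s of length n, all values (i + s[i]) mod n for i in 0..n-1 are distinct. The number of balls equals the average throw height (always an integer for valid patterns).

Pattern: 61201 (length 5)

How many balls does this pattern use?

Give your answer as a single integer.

Pattern = [6, 1, 2, 0, 1], length n = 5
  position 0: throw height = 6, running sum = 6
  position 1: throw height = 1, running sum = 7
  position 2: throw height = 2, running sum = 9
  position 3: throw height = 0, running sum = 9
  position 4: throw height = 1, running sum = 10
Total sum = 10; balls = sum / n = 10 / 5 = 2

Answer: 2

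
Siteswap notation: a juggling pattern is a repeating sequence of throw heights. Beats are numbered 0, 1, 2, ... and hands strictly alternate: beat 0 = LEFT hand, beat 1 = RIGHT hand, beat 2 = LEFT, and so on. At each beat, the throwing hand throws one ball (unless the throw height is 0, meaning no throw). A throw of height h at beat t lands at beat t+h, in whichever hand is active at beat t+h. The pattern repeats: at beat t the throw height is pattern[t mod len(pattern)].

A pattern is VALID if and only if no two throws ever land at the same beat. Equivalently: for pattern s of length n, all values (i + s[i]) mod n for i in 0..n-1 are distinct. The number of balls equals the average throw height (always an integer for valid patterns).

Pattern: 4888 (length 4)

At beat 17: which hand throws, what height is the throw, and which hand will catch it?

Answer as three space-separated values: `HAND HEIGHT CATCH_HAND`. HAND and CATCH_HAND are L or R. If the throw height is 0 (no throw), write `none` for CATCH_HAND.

Beat 17: 17 mod 2 = 1, so hand = R
Throw height = pattern[17 mod 4] = pattern[1] = 8
Lands at beat 17+8=25, 25 mod 2 = 1, so catch hand = R

Answer: R 8 R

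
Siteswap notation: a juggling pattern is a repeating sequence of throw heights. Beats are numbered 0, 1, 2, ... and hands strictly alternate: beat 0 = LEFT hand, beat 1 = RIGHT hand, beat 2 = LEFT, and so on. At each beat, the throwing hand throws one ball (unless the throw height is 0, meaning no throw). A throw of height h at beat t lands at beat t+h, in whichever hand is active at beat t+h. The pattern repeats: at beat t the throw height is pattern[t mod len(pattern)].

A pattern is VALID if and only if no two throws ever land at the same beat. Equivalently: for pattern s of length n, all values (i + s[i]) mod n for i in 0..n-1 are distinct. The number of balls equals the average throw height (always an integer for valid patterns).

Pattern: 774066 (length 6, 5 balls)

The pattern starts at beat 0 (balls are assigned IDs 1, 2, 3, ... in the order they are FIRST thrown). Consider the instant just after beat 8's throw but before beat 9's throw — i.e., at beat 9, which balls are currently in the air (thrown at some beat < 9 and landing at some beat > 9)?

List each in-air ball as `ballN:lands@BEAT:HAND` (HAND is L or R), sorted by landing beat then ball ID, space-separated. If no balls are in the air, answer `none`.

Beat 0 (L): throw ball1 h=7 -> lands@7:R; in-air after throw: [b1@7:R]
Beat 1 (R): throw ball2 h=7 -> lands@8:L; in-air after throw: [b1@7:R b2@8:L]
Beat 2 (L): throw ball3 h=4 -> lands@6:L; in-air after throw: [b3@6:L b1@7:R b2@8:L]
Beat 4 (L): throw ball4 h=6 -> lands@10:L; in-air after throw: [b3@6:L b1@7:R b2@8:L b4@10:L]
Beat 5 (R): throw ball5 h=6 -> lands@11:R; in-air after throw: [b3@6:L b1@7:R b2@8:L b4@10:L b5@11:R]
Beat 6 (L): throw ball3 h=7 -> lands@13:R; in-air after throw: [b1@7:R b2@8:L b4@10:L b5@11:R b3@13:R]
Beat 7 (R): throw ball1 h=7 -> lands@14:L; in-air after throw: [b2@8:L b4@10:L b5@11:R b3@13:R b1@14:L]
Beat 8 (L): throw ball2 h=4 -> lands@12:L; in-air after throw: [b4@10:L b5@11:R b2@12:L b3@13:R b1@14:L]

Answer: ball4:lands@10:L ball5:lands@11:R ball2:lands@12:L ball3:lands@13:R ball1:lands@14:L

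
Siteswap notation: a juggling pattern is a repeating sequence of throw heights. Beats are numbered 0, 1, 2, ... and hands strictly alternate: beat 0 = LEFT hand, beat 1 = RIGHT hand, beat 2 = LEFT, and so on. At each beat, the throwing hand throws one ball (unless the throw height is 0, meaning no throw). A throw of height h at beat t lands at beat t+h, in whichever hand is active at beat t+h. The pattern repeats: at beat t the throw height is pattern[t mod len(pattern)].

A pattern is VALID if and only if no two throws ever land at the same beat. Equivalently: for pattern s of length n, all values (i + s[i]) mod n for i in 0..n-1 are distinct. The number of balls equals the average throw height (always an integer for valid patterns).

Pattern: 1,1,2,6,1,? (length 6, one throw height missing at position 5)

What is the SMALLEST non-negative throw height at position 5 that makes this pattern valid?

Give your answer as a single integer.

i=0: (0 + 1) mod 6 = 1
i=1: (1 + 1) mod 6 = 2
i=2: (2 + 2) mod 6 = 4
i=3: (3 + 6) mod 6 = 3
i=4: (4 + 1) mod 6 = 5
i=5: s[i]=? (unknown)
Known residues: [1, 2, 3, 4, 5]; need a permutation of 0..5, so missing residue r = 0
Need (5 + s) mod 6 = 0; smallest s = (0 - 5) mod 6 = 1

Answer: 1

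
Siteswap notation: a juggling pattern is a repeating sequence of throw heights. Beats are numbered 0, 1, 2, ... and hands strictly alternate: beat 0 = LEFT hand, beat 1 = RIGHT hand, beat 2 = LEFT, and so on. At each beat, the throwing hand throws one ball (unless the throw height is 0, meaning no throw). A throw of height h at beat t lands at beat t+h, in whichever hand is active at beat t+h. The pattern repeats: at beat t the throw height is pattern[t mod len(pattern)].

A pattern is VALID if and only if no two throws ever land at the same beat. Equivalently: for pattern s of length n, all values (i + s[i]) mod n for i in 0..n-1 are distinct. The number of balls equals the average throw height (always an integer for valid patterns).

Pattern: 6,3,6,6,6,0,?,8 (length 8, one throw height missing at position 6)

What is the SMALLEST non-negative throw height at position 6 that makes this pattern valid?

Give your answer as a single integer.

Answer: 5

Derivation:
i=0: (0 + 6) mod 8 = 6
i=1: (1 + 3) mod 8 = 4
i=2: (2 + 6) mod 8 = 0
i=3: (3 + 6) mod 8 = 1
i=4: (4 + 6) mod 8 = 2
i=5: (5 + 0) mod 8 = 5
i=6: s[i]=? (unknown)
i=7: (7 + 8) mod 8 = 7
Known residues: [0, 1, 2, 4, 5, 6, 7]; need a permutation of 0..7, so missing residue r = 3
Need (6 + s) mod 8 = 3; smallest s = (3 - 6) mod 8 = 5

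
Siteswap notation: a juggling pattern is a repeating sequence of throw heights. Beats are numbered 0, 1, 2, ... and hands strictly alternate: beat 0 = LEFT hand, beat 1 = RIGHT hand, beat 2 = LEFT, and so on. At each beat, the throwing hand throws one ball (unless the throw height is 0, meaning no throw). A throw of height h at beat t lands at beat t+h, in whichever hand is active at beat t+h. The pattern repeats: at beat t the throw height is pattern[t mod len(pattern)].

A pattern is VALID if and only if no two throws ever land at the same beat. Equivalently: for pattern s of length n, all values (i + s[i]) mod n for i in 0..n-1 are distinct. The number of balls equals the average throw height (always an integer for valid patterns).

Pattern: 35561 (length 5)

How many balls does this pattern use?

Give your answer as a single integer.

Pattern = [3, 5, 5, 6, 1], length n = 5
  position 0: throw height = 3, running sum = 3
  position 1: throw height = 5, running sum = 8
  position 2: throw height = 5, running sum = 13
  position 3: throw height = 6, running sum = 19
  position 4: throw height = 1, running sum = 20
Total sum = 20; balls = sum / n = 20 / 5 = 4

Answer: 4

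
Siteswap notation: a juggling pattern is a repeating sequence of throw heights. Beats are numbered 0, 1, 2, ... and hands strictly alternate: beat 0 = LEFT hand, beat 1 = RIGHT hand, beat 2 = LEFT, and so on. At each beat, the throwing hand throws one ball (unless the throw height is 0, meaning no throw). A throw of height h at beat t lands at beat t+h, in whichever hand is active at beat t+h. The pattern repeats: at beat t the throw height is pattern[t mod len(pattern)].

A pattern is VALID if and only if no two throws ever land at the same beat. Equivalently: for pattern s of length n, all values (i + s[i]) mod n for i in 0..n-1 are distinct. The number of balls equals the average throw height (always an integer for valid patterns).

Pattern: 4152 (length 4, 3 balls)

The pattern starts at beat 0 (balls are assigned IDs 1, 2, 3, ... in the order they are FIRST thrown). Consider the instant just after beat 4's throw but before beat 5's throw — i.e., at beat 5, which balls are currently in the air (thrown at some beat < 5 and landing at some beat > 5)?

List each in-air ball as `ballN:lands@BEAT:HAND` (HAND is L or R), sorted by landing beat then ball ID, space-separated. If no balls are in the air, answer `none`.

Answer: ball2:lands@7:R ball1:lands@8:L

Derivation:
Beat 0 (L): throw ball1 h=4 -> lands@4:L; in-air after throw: [b1@4:L]
Beat 1 (R): throw ball2 h=1 -> lands@2:L; in-air after throw: [b2@2:L b1@4:L]
Beat 2 (L): throw ball2 h=5 -> lands@7:R; in-air after throw: [b1@4:L b2@7:R]
Beat 3 (R): throw ball3 h=2 -> lands@5:R; in-air after throw: [b1@4:L b3@5:R b2@7:R]
Beat 4 (L): throw ball1 h=4 -> lands@8:L; in-air after throw: [b3@5:R b2@7:R b1@8:L]
Beat 5 (R): throw ball3 h=1 -> lands@6:L; in-air after throw: [b3@6:L b2@7:R b1@8:L]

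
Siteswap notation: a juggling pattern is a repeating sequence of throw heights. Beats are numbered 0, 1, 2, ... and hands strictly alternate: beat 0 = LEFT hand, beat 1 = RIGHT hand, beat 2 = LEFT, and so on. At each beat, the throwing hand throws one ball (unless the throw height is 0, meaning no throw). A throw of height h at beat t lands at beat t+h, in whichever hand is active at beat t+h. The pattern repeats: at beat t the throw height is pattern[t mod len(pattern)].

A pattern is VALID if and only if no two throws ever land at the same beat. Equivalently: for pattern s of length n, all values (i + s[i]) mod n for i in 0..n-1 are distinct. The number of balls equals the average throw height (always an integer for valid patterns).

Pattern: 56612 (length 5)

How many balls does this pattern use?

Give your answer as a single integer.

Pattern = [5, 6, 6, 1, 2], length n = 5
  position 0: throw height = 5, running sum = 5
  position 1: throw height = 6, running sum = 11
  position 2: throw height = 6, running sum = 17
  position 3: throw height = 1, running sum = 18
  position 4: throw height = 2, running sum = 20
Total sum = 20; balls = sum / n = 20 / 5 = 4

Answer: 4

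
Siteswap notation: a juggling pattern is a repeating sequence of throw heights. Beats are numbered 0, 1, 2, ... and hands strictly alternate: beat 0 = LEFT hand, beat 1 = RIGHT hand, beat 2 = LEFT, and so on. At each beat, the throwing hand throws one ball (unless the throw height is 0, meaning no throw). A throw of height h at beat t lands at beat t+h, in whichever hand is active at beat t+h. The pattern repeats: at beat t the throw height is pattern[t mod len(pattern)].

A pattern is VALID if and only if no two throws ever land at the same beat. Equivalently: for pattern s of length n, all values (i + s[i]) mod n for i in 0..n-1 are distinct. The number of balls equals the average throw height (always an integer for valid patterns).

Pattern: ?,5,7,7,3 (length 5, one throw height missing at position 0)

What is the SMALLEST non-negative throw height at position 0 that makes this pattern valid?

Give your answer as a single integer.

Answer: 3

Derivation:
i=0: s[i]=? (unknown)
i=1: (1 + 5) mod 5 = 1
i=2: (2 + 7) mod 5 = 4
i=3: (3 + 7) mod 5 = 0
i=4: (4 + 3) mod 5 = 2
Known residues: [0, 1, 2, 4]; need a permutation of 0..4, so missing residue r = 3
Need (0 + s) mod 5 = 3; smallest s = (3 - 0) mod 5 = 3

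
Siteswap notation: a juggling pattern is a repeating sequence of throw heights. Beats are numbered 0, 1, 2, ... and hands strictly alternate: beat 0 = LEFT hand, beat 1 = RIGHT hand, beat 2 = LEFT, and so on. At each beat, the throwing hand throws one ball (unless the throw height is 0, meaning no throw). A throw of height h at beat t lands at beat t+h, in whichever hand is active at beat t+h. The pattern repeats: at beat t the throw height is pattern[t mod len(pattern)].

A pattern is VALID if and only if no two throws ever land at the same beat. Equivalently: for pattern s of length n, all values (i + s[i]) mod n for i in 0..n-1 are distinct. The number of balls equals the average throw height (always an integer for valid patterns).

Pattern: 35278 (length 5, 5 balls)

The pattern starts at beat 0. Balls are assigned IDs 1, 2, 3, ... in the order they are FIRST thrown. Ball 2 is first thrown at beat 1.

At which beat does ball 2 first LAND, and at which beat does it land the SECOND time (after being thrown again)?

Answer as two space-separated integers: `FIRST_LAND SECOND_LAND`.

Beat 0 (L): throw ball1 h=3 -> lands@3:R; in-air after throw: [b1@3:R]
Beat 1 (R): throw ball2 h=5 -> lands@6:L; in-air after throw: [b1@3:R b2@6:L]
Beat 2 (L): throw ball3 h=2 -> lands@4:L; in-air after throw: [b1@3:R b3@4:L b2@6:L]
Beat 3 (R): throw ball1 h=7 -> lands@10:L; in-air after throw: [b3@4:L b2@6:L b1@10:L]
Beat 4 (L): throw ball3 h=8 -> lands@12:L; in-air after throw: [b2@6:L b1@10:L b3@12:L]
Beat 5 (R): throw ball4 h=3 -> lands@8:L; in-air after throw: [b2@6:L b4@8:L b1@10:L b3@12:L]
Beat 6 (L): throw ball2 h=5 -> lands@11:R; in-air after throw: [b4@8:L b1@10:L b2@11:R b3@12:L]
Beat 7 (R): throw ball5 h=2 -> lands@9:R; in-air after throw: [b4@8:L b5@9:R b1@10:L b2@11:R b3@12:L]
Beat 8 (L): throw ball4 h=7 -> lands@15:R; in-air after throw: [b5@9:R b1@10:L b2@11:R b3@12:L b4@15:R]
Beat 9 (R): throw ball5 h=8 -> lands@17:R; in-air after throw: [b1@10:L b2@11:R b3@12:L b4@15:R b5@17:R]
Beat 10 (L): throw ball1 h=3 -> lands@13:R; in-air after throw: [b2@11:R b3@12:L b1@13:R b4@15:R b5@17:R]
Beat 11 (R): throw ball2 h=5 -> lands@16:L; in-air after throw: [b3@12:L b1@13:R b4@15:R b2@16:L b5@17:R]
Ball 2: thrown@1 h=5 -> first land @6; rethrown@6 h=5 -> second land @11

Answer: 6 11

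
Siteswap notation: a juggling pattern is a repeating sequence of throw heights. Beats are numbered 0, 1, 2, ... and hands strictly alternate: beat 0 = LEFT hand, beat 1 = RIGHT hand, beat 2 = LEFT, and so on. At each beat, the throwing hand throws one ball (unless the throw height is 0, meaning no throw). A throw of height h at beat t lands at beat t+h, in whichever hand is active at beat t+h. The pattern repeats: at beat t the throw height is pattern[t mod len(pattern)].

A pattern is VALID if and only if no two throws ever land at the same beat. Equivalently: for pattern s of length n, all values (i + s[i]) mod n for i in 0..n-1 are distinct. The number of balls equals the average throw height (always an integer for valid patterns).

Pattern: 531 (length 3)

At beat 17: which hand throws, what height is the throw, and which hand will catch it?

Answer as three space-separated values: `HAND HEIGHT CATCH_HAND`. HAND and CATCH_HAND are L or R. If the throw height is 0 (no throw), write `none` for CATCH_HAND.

Beat 17: 17 mod 2 = 1, so hand = R
Throw height = pattern[17 mod 3] = pattern[2] = 1
Lands at beat 17+1=18, 18 mod 2 = 0, so catch hand = L

Answer: R 1 L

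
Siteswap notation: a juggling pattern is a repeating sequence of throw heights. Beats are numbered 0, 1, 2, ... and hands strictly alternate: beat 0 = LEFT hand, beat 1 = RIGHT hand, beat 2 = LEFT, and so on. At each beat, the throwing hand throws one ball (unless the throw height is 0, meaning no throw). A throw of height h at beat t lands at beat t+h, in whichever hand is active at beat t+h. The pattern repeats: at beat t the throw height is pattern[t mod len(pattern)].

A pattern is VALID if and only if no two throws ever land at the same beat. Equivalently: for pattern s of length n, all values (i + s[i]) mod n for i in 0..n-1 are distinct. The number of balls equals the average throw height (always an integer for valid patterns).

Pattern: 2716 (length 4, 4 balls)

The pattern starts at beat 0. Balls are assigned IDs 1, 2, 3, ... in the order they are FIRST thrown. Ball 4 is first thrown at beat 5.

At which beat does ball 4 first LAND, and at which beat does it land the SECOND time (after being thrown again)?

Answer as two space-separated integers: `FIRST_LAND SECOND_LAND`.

Answer: 12 14

Derivation:
Beat 0 (L): throw ball1 h=2 -> lands@2:L; in-air after throw: [b1@2:L]
Beat 1 (R): throw ball2 h=7 -> lands@8:L; in-air after throw: [b1@2:L b2@8:L]
Beat 2 (L): throw ball1 h=1 -> lands@3:R; in-air after throw: [b1@3:R b2@8:L]
Beat 3 (R): throw ball1 h=6 -> lands@9:R; in-air after throw: [b2@8:L b1@9:R]
Beat 4 (L): throw ball3 h=2 -> lands@6:L; in-air after throw: [b3@6:L b2@8:L b1@9:R]
Beat 5 (R): throw ball4 h=7 -> lands@12:L; in-air after throw: [b3@6:L b2@8:L b1@9:R b4@12:L]
Beat 6 (L): throw ball3 h=1 -> lands@7:R; in-air after throw: [b3@7:R b2@8:L b1@9:R b4@12:L]
Beat 7 (R): throw ball3 h=6 -> lands@13:R; in-air after throw: [b2@8:L b1@9:R b4@12:L b3@13:R]
Beat 8 (L): throw ball2 h=2 -> lands@10:L; in-air after throw: [b1@9:R b2@10:L b4@12:L b3@13:R]
Beat 9 (R): throw ball1 h=7 -> lands@16:L; in-air after throw: [b2@10:L b4@12:L b3@13:R b1@16:L]
Beat 10 (L): throw ball2 h=1 -> lands@11:R; in-air after throw: [b2@11:R b4@12:L b3@13:R b1@16:L]
Beat 11 (R): throw ball2 h=6 -> lands@17:R; in-air after throw: [b4@12:L b3@13:R b1@16:L b2@17:R]
Beat 12 (L): throw ball4 h=2 -> lands@14:L; in-air after throw: [b3@13:R b4@14:L b1@16:L b2@17:R]
Beat 13 (R): throw ball3 h=7 -> lands@20:L; in-air after throw: [b4@14:L b1@16:L b2@17:R b3@20:L]
Beat 14 (L): throw ball4 h=1 -> lands@15:R; in-air after throw: [b4@15:R b1@16:L b2@17:R b3@20:L]
Ball 4: thrown@5 h=7 -> first land @12; rethrown@12 h=2 -> second land @14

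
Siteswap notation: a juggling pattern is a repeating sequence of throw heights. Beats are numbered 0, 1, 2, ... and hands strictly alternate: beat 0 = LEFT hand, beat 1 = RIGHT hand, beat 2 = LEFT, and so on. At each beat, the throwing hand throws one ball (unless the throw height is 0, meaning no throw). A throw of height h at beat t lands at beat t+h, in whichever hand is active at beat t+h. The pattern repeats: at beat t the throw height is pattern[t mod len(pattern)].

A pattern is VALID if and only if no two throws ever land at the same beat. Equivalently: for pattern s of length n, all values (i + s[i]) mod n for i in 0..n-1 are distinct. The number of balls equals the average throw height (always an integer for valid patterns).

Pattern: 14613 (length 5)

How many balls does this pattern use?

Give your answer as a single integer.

Pattern = [1, 4, 6, 1, 3], length n = 5
  position 0: throw height = 1, running sum = 1
  position 1: throw height = 4, running sum = 5
  position 2: throw height = 6, running sum = 11
  position 3: throw height = 1, running sum = 12
  position 4: throw height = 3, running sum = 15
Total sum = 15; balls = sum / n = 15 / 5 = 3

Answer: 3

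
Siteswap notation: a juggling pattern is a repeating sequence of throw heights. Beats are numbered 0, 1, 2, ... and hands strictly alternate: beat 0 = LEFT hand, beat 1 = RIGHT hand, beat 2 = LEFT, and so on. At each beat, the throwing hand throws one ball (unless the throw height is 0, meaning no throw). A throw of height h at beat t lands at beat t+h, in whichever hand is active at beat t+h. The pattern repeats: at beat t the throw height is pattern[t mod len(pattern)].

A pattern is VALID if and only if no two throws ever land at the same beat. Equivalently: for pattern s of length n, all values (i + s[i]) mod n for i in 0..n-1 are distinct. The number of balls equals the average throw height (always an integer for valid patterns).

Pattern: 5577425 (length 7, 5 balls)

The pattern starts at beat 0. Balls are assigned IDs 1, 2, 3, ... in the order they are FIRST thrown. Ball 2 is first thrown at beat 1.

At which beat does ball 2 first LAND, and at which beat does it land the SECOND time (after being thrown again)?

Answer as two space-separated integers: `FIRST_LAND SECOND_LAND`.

Answer: 6 11

Derivation:
Beat 0 (L): throw ball1 h=5 -> lands@5:R; in-air after throw: [b1@5:R]
Beat 1 (R): throw ball2 h=5 -> lands@6:L; in-air after throw: [b1@5:R b2@6:L]
Beat 2 (L): throw ball3 h=7 -> lands@9:R; in-air after throw: [b1@5:R b2@6:L b3@9:R]
Beat 3 (R): throw ball4 h=7 -> lands@10:L; in-air after throw: [b1@5:R b2@6:L b3@9:R b4@10:L]
Beat 4 (L): throw ball5 h=4 -> lands@8:L; in-air after throw: [b1@5:R b2@6:L b5@8:L b3@9:R b4@10:L]
Beat 5 (R): throw ball1 h=2 -> lands@7:R; in-air after throw: [b2@6:L b1@7:R b5@8:L b3@9:R b4@10:L]
Beat 6 (L): throw ball2 h=5 -> lands@11:R; in-air after throw: [b1@7:R b5@8:L b3@9:R b4@10:L b2@11:R]
Beat 7 (R): throw ball1 h=5 -> lands@12:L; in-air after throw: [b5@8:L b3@9:R b4@10:L b2@11:R b1@12:L]
Beat 8 (L): throw ball5 h=5 -> lands@13:R; in-air after throw: [b3@9:R b4@10:L b2@11:R b1@12:L b5@13:R]
Beat 9 (R): throw ball3 h=7 -> lands@16:L; in-air after throw: [b4@10:L b2@11:R b1@12:L b5@13:R b3@16:L]
Beat 10 (L): throw ball4 h=7 -> lands@17:R; in-air after throw: [b2@11:R b1@12:L b5@13:R b3@16:L b4@17:R]
Beat 11 (R): throw ball2 h=4 -> lands@15:R; in-air after throw: [b1@12:L b5@13:R b2@15:R b3@16:L b4@17:R]
Ball 2: thrown@1 h=5 -> first land @6; rethrown@6 h=5 -> second land @11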